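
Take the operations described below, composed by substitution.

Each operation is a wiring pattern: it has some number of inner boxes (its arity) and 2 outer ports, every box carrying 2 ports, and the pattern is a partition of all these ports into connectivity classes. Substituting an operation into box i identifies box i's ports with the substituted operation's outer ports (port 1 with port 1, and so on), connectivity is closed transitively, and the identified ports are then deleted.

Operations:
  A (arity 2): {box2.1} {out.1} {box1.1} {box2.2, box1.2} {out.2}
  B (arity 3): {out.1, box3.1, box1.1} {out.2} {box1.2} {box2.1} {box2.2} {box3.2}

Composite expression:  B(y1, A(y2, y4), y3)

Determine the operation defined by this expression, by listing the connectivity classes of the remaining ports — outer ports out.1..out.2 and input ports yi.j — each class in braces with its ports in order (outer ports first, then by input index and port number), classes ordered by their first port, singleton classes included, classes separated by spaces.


{out.1, y1.1, y3.1} {out.2} {y1.2} {y2.1} {y2.2, y4.2} {y3.2} {y4.1}

Substituting into B glues patterns; closure does the rest.
after A, the pattern on (y2, y4) reads {out.1} {out.2} {y2.1} {y2.2, y4.2} {y4.1} (out.j = its outer ports)
after B, the pattern on (y1, y2, y4, y3) reads {out.1, y1.1, y3.1} {out.2} {y1.2} {y2.1} {y2.2, y4.2} {y3.2} {y4.1} (out.j = its outer ports)


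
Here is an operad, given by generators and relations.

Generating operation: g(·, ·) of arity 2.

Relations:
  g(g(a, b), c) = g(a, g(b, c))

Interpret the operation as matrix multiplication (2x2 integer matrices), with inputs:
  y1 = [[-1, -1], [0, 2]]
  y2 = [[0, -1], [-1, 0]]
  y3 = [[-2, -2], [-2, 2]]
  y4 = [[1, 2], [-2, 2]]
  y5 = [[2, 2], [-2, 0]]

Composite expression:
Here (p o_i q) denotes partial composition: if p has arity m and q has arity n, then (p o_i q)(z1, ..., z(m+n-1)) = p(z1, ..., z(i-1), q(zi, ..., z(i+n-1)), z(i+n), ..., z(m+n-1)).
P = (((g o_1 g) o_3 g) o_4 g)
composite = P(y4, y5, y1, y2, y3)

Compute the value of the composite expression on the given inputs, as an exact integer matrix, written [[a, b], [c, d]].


[[16, 8], [16, -16]]

g(y4, y5) = [[-2, 2], [-8, -4]]
g(y2, y3) = [[2, -2], [2, 2]]
g(y1, g(y2, y3)) = [[-4, 0], [4, 4]]
g(g(y4, y5), g(y1, g(y2, y3))) = [[16, 8], [16, -16]]


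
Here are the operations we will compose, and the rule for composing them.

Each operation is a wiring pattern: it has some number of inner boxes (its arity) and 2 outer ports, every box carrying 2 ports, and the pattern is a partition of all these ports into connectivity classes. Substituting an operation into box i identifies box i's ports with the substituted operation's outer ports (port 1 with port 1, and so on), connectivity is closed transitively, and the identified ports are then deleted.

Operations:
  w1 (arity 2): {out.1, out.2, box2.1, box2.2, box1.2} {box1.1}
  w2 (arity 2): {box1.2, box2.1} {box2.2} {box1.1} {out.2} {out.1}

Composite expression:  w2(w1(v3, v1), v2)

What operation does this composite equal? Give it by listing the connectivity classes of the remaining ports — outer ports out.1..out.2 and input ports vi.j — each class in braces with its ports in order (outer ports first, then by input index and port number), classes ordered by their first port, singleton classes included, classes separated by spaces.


Connectivity passes through glued w2-boundaries; trace each wire chain.
the subtree at w1 composes to {out.1, out.2, v1.1, v1.2, v3.2} {v3.1} on (v3, v1); out.j = own outer ports
the subtree at w2 composes to {out.1} {out.2} {v1.1, v1.2, v2.1, v3.2} {v2.2} {v3.1} on (v3, v1, v2); out.j = own outer ports

{out.1} {out.2} {v1.1, v1.2, v2.1, v3.2} {v2.2} {v3.1}


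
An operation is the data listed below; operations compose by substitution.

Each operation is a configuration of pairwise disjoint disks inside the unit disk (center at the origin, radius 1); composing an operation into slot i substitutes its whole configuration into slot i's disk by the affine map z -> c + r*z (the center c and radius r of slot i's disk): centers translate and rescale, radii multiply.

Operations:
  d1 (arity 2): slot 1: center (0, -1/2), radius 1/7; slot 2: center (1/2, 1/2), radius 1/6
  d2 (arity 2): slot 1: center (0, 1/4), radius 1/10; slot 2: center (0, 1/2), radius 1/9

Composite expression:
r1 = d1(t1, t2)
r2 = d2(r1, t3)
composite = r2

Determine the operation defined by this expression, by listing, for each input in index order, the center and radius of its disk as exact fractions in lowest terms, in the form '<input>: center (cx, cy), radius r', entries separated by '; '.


t1: center (0, 1/5), radius 1/70; t2: center (1/20, 3/10), radius 1/60; t3: center (0, 1/2), radius 1/9


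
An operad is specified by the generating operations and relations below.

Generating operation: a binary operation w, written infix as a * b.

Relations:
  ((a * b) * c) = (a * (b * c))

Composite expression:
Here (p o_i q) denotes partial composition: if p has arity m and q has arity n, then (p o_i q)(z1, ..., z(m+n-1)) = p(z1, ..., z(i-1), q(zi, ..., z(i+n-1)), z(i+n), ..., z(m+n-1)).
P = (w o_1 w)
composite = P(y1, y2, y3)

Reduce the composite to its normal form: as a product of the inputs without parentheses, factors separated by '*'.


y1 * y2 * y3


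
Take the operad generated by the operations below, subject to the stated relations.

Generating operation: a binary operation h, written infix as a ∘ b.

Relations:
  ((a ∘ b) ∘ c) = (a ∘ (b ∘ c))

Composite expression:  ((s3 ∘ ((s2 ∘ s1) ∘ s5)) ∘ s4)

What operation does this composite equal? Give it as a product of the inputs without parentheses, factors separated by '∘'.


s3 ∘ s2 ∘ s1 ∘ s5 ∘ s4


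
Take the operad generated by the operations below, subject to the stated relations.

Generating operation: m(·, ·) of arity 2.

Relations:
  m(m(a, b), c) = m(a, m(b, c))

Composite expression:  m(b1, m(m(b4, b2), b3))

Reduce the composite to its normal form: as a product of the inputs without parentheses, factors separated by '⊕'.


b1 ⊕ b4 ⊕ b2 ⊕ b3

Associativity of m dissolves the nesting; only the b-input order survives.
m(b4, b2) linearizes to b4 ⊕ b2
m(m(b4, b2), b3) linearizes to b4 ⊕ b2 ⊕ b3
m(b1, m(m(b4, b2), b3)) linearizes to b1 ⊕ b4 ⊕ b2 ⊕ b3


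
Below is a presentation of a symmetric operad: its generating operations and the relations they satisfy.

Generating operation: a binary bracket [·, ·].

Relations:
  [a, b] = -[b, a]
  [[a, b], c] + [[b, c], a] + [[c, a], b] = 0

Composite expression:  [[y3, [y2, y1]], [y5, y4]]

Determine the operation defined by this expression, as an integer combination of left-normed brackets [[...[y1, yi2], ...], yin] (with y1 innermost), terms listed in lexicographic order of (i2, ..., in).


Expand each bracket as ab - ba; the y1-initial words give the coefficients.
Composite bracket: [[y3, [y2, y1]], [y5, y4]]
Applying ab - ba throughout gives 16 signed words (2^4 = 16).
Words beginning with y1 determine it all:
  word y1y2y3y4y5 has sign -1, contributing -[[[[y1, y2], y3], y4], y5]
  word y1y2y3y5y4 has sign +1, contributing +[[[[y1, y2], y3], y5], y4]

-[[[[y1, y2], y3], y4], y5] + [[[[y1, y2], y3], y5], y4]


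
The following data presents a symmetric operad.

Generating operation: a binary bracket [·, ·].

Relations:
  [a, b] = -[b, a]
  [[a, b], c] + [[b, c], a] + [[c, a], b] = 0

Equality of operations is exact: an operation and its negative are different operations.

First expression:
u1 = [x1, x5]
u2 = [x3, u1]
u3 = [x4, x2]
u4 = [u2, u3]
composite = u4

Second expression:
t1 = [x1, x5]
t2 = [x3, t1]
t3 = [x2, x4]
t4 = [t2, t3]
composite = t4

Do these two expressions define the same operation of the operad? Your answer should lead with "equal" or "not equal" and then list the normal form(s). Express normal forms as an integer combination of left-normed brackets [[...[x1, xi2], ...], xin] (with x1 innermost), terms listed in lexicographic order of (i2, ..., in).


Reducing the first expression gives [[[[x1, x5], x3], x2], x4] - [[[[x1, x5], x3], x4], x2]
Reducing the second expression gives -[[[[x1, x5], x3], x2], x4] + [[[[x1, x5], x3], x4], x2]
No match — not equal.

not equal: they reduce to [[[[x1, x5], x3], x2], x4] - [[[[x1, x5], x3], x4], x2] and -[[[[x1, x5], x3], x2], x4] + [[[[x1, x5], x3], x4], x2]


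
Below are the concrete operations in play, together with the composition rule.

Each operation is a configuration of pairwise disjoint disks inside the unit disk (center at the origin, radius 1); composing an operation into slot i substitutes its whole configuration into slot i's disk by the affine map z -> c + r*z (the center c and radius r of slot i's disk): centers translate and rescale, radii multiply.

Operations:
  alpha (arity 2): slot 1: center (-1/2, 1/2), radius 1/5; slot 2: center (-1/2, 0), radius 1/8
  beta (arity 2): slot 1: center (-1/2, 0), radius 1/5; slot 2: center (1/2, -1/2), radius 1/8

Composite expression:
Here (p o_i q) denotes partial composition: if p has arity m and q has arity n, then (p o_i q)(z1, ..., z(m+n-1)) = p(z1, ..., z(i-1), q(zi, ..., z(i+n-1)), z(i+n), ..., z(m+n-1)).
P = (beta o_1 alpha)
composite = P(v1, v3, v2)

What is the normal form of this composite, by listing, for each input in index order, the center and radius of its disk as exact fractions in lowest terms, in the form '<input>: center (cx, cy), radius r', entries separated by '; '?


v1: center (-3/5, 1/10), radius 1/25; v2: center (1/2, -1/2), radius 1/8; v3: center (-3/5, 0), radius 1/40

Below beta, radii multiply path by path; the v-disk centers shift.
input v1: composing its 2 substitution steps yields center (-3/5, 1/10), radius 1/25
input v3: composing its 2 substitution steps yields center (-3/5, 0), radius 1/40
input v2: composing its 1 substitution step yields center (1/2, -1/2), radius 1/8


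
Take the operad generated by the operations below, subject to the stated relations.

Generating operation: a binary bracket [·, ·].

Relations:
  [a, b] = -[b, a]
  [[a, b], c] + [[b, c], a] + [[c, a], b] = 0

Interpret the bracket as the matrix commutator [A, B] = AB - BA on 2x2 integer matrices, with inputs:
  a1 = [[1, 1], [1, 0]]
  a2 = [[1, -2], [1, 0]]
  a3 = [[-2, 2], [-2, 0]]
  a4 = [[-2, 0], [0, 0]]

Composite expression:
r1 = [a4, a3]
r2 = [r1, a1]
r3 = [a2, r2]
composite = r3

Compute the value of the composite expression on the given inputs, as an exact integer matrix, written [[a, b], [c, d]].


[[4, 4], [4, -4]]

[a4, a3] = [[0, -4], [-4, 0]]
[[a4, a3], a1] = [[0, 4], [-4, 0]]
[a2, [[a4, a3], a1]] = [[4, 4], [4, -4]]


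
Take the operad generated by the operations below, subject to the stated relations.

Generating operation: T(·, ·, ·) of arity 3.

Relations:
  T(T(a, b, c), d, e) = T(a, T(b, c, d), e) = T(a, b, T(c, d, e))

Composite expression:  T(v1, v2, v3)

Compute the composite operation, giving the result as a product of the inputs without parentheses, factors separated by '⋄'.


Key point: T is associative — brackets drop, the v-order remains.
T(v1, v2, v3) spells out as v1 ⋄ v2 ⋄ v3

v1 ⋄ v2 ⋄ v3


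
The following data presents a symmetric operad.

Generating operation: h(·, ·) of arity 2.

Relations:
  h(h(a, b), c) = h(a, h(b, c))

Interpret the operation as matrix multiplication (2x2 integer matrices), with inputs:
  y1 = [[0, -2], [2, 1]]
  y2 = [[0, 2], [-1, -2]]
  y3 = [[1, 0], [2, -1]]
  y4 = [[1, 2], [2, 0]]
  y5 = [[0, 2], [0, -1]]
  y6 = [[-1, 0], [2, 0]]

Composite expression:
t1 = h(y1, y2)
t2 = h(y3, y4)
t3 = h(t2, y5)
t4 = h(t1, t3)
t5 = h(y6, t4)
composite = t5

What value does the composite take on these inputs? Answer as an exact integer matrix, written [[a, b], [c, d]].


[[0, 16], [0, -32]]

h(y1, y2) = [[2, 4], [-1, 2]]
h(y3, y4) = [[1, 2], [0, 4]]
h(h(y3, y4), y5) = [[0, 0], [0, -4]]
h(h(y1, y2), h(h(y3, y4), y5)) = [[0, -16], [0, -8]]
h(y6, h(h(y1, y2), h(h(y3, y4), y5))) = [[0, 16], [0, -32]]


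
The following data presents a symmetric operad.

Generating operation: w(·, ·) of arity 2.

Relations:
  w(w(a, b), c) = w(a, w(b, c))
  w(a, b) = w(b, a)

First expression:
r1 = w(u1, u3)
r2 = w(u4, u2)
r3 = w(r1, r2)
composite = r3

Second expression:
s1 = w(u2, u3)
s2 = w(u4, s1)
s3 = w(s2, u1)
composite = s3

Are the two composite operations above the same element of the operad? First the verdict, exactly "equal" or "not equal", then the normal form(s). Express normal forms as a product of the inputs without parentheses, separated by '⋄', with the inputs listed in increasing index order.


Reducing the first expression gives u1 ⋄ u2 ⋄ u3 ⋄ u4
Reducing the second expression gives u1 ⋄ u2 ⋄ u3 ⋄ u4
One common form — equal.

equal — both sides give u1 ⋄ u2 ⋄ u3 ⋄ u4


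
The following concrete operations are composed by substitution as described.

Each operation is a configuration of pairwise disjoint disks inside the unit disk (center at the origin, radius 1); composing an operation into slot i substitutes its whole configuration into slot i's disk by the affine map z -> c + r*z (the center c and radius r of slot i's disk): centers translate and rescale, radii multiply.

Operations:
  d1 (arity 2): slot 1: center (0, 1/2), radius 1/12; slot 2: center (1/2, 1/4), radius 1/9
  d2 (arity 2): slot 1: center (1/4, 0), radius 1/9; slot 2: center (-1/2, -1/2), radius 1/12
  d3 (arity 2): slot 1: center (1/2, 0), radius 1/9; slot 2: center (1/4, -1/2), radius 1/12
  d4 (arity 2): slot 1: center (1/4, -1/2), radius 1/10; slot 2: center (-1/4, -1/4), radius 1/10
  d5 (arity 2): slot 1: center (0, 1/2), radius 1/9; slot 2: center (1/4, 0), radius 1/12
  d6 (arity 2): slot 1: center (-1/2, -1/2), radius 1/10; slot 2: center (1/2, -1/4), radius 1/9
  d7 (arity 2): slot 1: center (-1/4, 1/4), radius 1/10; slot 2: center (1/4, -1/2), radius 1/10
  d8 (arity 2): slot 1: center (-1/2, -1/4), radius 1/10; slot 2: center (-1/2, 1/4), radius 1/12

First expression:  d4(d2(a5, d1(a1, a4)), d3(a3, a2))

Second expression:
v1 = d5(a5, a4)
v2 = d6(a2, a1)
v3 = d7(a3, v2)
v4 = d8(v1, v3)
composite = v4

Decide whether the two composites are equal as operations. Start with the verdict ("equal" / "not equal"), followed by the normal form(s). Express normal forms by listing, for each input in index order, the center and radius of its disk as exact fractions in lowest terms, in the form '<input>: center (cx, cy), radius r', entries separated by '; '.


not equal; the first gives a1: center (1/5, -131/240), radius 1/1440; a2: center (-9/40, -3/10), radius 1/120; a3: center (-1/5, -1/4), radius 1/90; a4: center (49/240, -263/480), radius 1/1080; a5: center (11/40, -1/2), radius 1/90 and the second a1: center (-19/40, 33/160), radius 1/1080; a2: center (-29/60, 49/240), radius 1/1200; a3: center (-25/48, 13/48), radius 1/120; a4: center (-19/40, -1/4), radius 1/120; a5: center (-1/2, -1/5), radius 1/90

The first composite normalizes to a1: center (1/5, -131/240), radius 1/1440; a2: center (-9/40, -3/10), radius 1/120; a3: center (-1/5, -1/4), radius 1/90; a4: center (49/240, -263/480), radius 1/1080; a5: center (11/40, -1/2), radius 1/90
The second composite normalizes to a1: center (-19/40, 33/160), radius 1/1080; a2: center (-29/60, 49/240), radius 1/1200; a3: center (-25/48, 13/48), radius 1/120; a4: center (-19/40, -1/4), radius 1/120; a5: center (-1/2, -1/5), radius 1/90
They disagree, so not equal.


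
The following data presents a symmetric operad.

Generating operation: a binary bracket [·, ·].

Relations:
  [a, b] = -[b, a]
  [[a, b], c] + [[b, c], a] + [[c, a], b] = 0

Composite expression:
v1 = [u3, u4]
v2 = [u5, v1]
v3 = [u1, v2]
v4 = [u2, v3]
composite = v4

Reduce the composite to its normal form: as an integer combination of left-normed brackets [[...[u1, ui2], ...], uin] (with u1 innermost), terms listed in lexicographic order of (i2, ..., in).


[[[[u1, u3], u4], u5], u2] - [[[[u1, u4], u3], u5], u2] - [[[[u1, u5], u3], u4], u2] + [[[[u1, u5], u4], u3], u2]


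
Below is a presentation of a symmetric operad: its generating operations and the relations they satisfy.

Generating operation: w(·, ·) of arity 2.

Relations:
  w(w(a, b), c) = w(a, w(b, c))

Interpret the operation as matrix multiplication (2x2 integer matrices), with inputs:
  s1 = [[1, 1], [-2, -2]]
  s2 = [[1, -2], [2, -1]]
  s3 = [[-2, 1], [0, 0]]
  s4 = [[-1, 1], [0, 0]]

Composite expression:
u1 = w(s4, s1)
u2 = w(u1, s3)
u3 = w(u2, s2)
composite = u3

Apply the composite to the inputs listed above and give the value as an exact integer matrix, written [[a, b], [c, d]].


[[0, -9], [0, 0]]

w(s4, s1) = [[-3, -3], [0, 0]]
w(w(s4, s1), s3) = [[6, -3], [0, 0]]
w(w(w(s4, s1), s3), s2) = [[0, -9], [0, 0]]


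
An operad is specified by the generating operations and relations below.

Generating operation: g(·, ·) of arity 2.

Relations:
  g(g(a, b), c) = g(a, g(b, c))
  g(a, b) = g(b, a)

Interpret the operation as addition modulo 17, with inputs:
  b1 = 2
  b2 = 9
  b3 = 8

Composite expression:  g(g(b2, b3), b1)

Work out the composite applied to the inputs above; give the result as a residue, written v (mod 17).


2 (mod 17)

g(b2, b3) = 0
g(g(b2, b3), b1) = 2


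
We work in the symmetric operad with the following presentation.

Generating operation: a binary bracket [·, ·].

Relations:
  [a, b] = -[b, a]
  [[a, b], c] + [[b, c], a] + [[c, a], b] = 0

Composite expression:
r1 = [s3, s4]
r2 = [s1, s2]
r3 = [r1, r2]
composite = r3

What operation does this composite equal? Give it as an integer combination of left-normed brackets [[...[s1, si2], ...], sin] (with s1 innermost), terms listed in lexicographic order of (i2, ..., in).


-[[[s1, s2], s3], s4] + [[[s1, s2], s4], s3]


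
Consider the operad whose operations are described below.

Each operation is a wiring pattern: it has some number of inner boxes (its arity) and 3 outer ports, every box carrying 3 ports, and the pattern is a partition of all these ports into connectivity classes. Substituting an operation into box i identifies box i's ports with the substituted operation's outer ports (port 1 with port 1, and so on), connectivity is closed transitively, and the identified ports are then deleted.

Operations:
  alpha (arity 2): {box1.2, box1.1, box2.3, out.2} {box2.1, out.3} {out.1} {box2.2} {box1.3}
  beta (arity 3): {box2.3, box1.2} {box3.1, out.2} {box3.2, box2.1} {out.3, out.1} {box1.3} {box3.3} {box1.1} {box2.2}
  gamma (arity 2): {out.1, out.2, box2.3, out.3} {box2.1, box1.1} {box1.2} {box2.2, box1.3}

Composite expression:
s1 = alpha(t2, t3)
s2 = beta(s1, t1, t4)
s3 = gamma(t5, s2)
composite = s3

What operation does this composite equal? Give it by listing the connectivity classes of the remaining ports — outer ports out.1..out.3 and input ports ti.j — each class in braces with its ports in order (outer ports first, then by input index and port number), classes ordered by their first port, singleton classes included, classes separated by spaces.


{out.1, out.2, out.3, t5.1} {t1.1, t4.2} {t1.2} {t1.3, t2.1, t2.2, t3.3} {t2.3} {t3.1} {t3.2} {t4.1, t5.3} {t4.3} {t5.2}

Treat the ports identified at gamma as solder joints: merge, then drop.
through alpha, on inputs (t2, t3): {out.1} {out.2, t2.1, t2.2, t3.3} {out.3, t3.1} {t2.3} {t3.2} (out.j = stage outer ports)
through beta, on inputs (t2, t3, t1, t4): {out.1, out.3} {out.2, t4.1} {t1.1, t4.2} {t1.2} {t1.3, t2.1, t2.2, t3.3} {t2.3} {t3.1} {t3.2} {t4.3} (out.j = stage outer ports)
through gamma, on inputs (t5, t2, t3, t1, t4): {out.1, out.2, out.3, t5.1} {t1.1, t4.2} {t1.2} {t1.3, t2.1, t2.2, t3.3} {t2.3} {t3.1} {t3.2} {t4.1, t5.3} {t4.3} {t5.2} (out.j = stage outer ports)


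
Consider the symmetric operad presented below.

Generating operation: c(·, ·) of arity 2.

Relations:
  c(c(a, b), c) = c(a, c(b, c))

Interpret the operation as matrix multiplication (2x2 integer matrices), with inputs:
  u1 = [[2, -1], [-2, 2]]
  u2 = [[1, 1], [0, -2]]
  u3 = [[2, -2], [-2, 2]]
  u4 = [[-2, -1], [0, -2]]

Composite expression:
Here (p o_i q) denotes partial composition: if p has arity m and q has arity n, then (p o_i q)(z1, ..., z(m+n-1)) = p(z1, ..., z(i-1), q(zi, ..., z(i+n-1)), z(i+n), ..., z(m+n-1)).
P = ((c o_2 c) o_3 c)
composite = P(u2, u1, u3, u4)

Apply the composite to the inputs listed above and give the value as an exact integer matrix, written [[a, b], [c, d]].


c(u3, u4) = [[-4, 2], [4, -2]]
c(u1, c(u3, u4)) = [[-12, 6], [16, -8]]
c(u2, c(u1, c(u3, u4))) = [[4, -2], [-32, 16]]

[[4, -2], [-32, 16]]


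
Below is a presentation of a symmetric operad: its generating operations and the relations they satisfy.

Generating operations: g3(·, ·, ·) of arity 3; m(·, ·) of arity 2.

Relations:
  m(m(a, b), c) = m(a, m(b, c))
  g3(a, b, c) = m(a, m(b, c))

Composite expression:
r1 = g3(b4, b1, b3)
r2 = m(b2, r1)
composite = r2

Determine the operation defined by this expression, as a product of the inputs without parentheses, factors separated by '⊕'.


b2 ⊕ b4 ⊕ b1 ⊕ b3

Associativity of m dissolves the nesting; only the b-input order survives.
g3(b4, b1, b3) spells out as b4 ⊕ b1 ⊕ b3
m(b2, g3(b4, b1, b3)) spells out as b2 ⊕ b4 ⊕ b1 ⊕ b3


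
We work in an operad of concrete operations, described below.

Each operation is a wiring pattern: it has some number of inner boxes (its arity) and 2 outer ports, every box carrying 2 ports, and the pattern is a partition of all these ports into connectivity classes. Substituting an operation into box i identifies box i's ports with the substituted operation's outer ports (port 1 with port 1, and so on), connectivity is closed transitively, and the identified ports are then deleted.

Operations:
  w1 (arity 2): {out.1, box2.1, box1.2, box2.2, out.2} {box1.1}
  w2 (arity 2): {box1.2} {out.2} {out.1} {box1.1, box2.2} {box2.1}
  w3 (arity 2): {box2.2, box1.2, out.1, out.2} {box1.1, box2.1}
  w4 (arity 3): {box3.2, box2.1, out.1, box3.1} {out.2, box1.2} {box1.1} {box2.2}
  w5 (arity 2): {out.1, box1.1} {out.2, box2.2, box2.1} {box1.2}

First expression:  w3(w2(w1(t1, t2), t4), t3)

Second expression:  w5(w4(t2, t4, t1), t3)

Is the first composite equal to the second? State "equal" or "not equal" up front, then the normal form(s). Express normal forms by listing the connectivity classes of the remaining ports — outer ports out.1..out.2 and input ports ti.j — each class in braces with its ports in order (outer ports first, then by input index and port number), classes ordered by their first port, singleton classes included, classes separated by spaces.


not equal; the first gives {out.1, out.2, t3.2} {t1.1} {t1.2, t2.1, t2.2, t4.2} {t3.1} {t4.1} and the second {out.1, t1.1, t1.2, t4.1} {out.2, t3.1, t3.2} {t2.1} {t2.2} {t4.2}

In normal form, the first expression is {out.1, out.2, t3.2} {t1.1} {t1.2, t2.1, t2.2, t4.2} {t3.1} {t4.1}
In normal form, the second expression is {out.1, t1.1, t1.2, t4.1} {out.2, t3.1, t3.2} {t2.1} {t2.2} {t4.2}
Different reductions; not equal.


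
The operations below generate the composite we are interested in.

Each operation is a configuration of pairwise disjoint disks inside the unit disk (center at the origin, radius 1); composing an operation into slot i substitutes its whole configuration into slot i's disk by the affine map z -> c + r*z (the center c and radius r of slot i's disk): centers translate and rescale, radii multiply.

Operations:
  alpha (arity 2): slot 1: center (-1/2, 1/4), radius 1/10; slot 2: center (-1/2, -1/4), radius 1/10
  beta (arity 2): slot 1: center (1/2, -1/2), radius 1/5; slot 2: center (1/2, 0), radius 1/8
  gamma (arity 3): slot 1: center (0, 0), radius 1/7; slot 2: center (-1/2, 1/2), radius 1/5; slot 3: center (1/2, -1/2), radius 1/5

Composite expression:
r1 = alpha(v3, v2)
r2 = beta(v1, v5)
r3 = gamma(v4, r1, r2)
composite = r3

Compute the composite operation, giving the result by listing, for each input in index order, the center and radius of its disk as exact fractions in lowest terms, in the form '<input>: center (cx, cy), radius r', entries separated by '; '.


Below gamma, radii multiply path by path; the v-disk centers shift.
for v4, the 1-step affine chain lands on center (0, 0), radius 1/7
for v3, the 2-step affine chain lands on center (-3/5, 11/20), radius 1/50
for v2, the 2-step affine chain lands on center (-3/5, 9/20), radius 1/50
for v1, the 2-step affine chain lands on center (3/5, -3/5), radius 1/25
for v5, the 2-step affine chain lands on center (3/5, -1/2), radius 1/40

v1: center (3/5, -3/5), radius 1/25; v2: center (-3/5, 9/20), radius 1/50; v3: center (-3/5, 11/20), radius 1/50; v4: center (0, 0), radius 1/7; v5: center (3/5, -1/2), radius 1/40


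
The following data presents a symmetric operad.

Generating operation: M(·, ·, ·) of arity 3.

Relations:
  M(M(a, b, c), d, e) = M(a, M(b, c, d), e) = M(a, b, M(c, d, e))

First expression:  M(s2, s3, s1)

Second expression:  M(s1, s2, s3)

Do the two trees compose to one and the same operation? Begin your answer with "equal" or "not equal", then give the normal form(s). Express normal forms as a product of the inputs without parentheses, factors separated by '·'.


The first expression reduces to s2 · s3 · s1
The second expression reduces to s1 · s2 · s3
They disagree, so not equal.

not equal: they reduce to s2 · s3 · s1 and s1 · s2 · s3


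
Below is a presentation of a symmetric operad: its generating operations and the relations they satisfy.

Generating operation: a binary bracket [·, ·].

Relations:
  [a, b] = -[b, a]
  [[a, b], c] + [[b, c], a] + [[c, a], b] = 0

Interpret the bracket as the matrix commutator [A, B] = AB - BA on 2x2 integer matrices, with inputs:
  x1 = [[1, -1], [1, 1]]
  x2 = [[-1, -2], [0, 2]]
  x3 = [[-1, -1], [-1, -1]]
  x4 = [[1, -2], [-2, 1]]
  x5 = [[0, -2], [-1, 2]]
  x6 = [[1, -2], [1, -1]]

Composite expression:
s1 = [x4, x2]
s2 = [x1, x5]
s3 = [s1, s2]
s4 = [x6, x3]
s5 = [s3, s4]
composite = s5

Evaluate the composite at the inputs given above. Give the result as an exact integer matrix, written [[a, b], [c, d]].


[[144, -408], [24, -144]]

[x4, x2] = [[-4, -6], [6, 4]]
[x1, x5] = [[3, -2], [-2, -3]]
[[x4, x2], [x1, x5]] = [[24, 52], [20, -24]]
[x6, x3] = [[3, -2], [2, -3]]
[[[x4, x2], [x1, x5]], [x6, x3]] = [[144, -408], [24, -144]]


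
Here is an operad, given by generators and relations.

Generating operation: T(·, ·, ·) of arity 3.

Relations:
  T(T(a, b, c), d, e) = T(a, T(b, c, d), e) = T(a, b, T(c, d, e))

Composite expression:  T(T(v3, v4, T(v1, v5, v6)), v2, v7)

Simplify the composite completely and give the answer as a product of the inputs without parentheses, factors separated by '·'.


v3 · v4 · v1 · v5 · v6 · v2 · v7

The T-tree's shape is irrelevant; the v-reading-order decides.
T(v1, v5, v6) linearizes to v1 · v5 · v6
T(v3, v4, T(v1, v5, v6)) linearizes to v3 · v4 · v1 · v5 · v6
T(T(v3, v4, T(v1, v5, v6)), v2, v7) linearizes to v3 · v4 · v1 · v5 · v6 · v2 · v7


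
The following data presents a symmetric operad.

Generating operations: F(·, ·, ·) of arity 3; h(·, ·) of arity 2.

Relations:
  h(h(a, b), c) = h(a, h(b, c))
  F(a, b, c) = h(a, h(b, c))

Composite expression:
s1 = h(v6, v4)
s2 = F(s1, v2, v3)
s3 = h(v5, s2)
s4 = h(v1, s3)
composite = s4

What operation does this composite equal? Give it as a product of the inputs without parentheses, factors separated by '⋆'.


Every regrouping of h is equal, so read the v-inputs in written order.
h(v6, v4) spells out as v6 ⋆ v4
F(h(v6, v4), v2, v3) spells out as v6 ⋆ v4 ⋆ v2 ⋆ v3
h(v5, F(h(v6, v4), v2, v3)) spells out as v5 ⋆ v6 ⋆ v4 ⋆ v2 ⋆ v3
h(v1, h(v5, F(h(v6, v4), v2, v3))) spells out as v1 ⋆ v5 ⋆ v6 ⋆ v4 ⋆ v2 ⋆ v3

v1 ⋆ v5 ⋆ v6 ⋆ v4 ⋆ v2 ⋆ v3


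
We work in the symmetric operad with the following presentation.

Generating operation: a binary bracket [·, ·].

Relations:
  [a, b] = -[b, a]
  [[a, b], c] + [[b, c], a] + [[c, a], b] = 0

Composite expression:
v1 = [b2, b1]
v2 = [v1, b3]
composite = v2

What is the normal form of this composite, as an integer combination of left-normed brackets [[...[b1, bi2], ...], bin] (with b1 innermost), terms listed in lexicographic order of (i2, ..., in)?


-[[b1, b2], b3]

A multilinear Lie element is pinned by b1-initial words (b1 innermost).
Composite bracket: [[b2, b1], b3]
The bracket unfolds into 4 signed words via [a, b] = ab - ba (2^2 = 4).
Words beginning with b1 determine it all:
  from b1b2b3, sign -1: term -[[b1, b2], b3]


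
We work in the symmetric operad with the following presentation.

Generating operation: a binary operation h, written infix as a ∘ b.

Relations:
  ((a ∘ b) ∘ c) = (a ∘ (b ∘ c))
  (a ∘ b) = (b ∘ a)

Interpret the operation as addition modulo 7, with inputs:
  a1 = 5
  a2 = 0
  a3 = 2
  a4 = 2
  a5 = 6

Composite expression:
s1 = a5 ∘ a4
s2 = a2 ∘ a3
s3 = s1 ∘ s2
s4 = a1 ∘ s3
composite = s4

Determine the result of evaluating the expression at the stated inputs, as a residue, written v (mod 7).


1 (mod 7)

(a5 ∘ a4) = 1
(a2 ∘ a3) = 2
((a5 ∘ a4) ∘ (a2 ∘ a3)) = 3
(a1 ∘ ((a5 ∘ a4) ∘ (a2 ∘ a3))) = 1


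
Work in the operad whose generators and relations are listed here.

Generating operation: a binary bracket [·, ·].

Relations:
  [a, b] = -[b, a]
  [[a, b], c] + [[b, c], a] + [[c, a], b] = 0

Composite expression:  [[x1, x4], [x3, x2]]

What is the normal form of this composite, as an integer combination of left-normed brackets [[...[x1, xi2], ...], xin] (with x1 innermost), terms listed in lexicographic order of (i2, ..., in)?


Skip Jacobi rewriting: expand, keep x1-initial words, read off terms.
Composite bracket: [[x1, x4], [x3, x2]]
Expanding via [a, b] = ab - ba: 8 signed words (2^3 = 8).
Coefficients come from the x1-initial words:
  word x1x4x2x3 has sign -1, contributing -[[[x1, x4], x2], x3]
  word x1x4x3x2 has sign +1, contributing +[[[x1, x4], x3], x2]

-[[[x1, x4], x2], x3] + [[[x1, x4], x3], x2]


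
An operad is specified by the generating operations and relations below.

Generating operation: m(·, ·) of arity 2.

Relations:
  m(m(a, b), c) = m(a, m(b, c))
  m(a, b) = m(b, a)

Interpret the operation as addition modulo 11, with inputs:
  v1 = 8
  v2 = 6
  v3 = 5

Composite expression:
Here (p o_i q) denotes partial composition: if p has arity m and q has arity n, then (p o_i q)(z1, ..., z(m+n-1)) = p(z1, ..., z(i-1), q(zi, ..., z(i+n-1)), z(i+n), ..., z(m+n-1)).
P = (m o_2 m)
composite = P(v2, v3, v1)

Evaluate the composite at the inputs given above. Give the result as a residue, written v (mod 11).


8 (mod 11)

m(v3, v1) = 2
m(v2, m(v3, v1)) = 8


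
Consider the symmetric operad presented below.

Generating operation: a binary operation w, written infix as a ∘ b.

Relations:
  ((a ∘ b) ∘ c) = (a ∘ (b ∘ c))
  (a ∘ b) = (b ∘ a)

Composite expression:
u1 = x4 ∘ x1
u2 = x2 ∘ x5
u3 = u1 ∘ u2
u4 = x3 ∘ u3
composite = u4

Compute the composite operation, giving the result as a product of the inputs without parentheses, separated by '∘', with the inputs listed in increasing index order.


Key point: w commutes, so take the x-inputs in any fixed order.
(x4 ∘ x1) spells out as x4 ∘ x1
(x2 ∘ x5) spells out as x2 ∘ x5
((x4 ∘ x1) ∘ (x2 ∘ x5)) spells out as x4 ∘ x1 ∘ x2 ∘ x5
(x3 ∘ ((x4 ∘ x1) ∘ (x2 ∘ x5))) spells out as x3 ∘ x4 ∘ x1 ∘ x2 ∘ x5
putting the inputs in ascending order: x1 ∘ x2 ∘ x3 ∘ x4 ∘ x5

x1 ∘ x2 ∘ x3 ∘ x4 ∘ x5


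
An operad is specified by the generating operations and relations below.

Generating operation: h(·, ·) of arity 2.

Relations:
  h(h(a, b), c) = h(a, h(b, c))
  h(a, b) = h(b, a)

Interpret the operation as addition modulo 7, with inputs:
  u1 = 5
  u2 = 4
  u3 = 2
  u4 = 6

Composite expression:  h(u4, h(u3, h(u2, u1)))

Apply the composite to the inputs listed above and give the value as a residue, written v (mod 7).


h(u2, u1) = 2
h(u3, h(u2, u1)) = 4
h(u4, h(u3, h(u2, u1))) = 3

3 (mod 7)


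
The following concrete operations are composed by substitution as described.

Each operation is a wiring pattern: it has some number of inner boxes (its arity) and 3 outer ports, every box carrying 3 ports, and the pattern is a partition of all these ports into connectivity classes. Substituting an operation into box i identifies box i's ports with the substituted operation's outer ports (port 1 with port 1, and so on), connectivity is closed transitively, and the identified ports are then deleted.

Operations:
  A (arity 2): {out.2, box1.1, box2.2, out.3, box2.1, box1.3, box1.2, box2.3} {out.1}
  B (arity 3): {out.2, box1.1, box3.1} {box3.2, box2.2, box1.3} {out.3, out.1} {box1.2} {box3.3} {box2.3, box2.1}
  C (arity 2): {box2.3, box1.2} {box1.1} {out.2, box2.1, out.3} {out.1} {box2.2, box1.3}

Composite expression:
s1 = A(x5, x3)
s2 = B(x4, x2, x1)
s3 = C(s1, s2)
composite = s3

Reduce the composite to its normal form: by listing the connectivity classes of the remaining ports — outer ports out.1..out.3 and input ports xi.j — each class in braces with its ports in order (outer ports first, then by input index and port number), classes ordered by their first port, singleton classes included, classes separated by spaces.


{out.1} {out.2, out.3, x1.1, x3.1, x3.2, x3.3, x4.1, x5.1, x5.2, x5.3} {x1.2, x2.2, x4.3} {x1.3} {x2.1, x2.3} {x4.2}


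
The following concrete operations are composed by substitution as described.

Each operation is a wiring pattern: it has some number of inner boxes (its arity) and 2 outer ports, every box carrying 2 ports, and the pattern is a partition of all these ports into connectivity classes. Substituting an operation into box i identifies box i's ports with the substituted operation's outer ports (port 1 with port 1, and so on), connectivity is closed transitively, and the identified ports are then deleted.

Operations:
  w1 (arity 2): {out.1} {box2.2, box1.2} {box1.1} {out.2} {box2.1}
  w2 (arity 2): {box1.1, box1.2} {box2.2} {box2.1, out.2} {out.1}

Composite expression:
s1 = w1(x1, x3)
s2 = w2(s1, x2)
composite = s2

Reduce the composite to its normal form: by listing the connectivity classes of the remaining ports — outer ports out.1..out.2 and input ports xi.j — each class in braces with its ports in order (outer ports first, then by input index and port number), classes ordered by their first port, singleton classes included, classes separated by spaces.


{out.1} {out.2, x2.1} {x1.1} {x1.2, x3.2} {x2.2} {x3.1}

Connectivity passes through glued w2-boundaries; trace each wire chain.
stage w1: inputs (x1, x3), connectivity {out.1} {out.2} {x1.1} {x1.2, x3.2} {x3.1}, out.j its boundary
stage w2: inputs (x1, x3, x2), connectivity {out.1} {out.2, x2.1} {x1.1} {x1.2, x3.2} {x2.2} {x3.1}, out.j its boundary


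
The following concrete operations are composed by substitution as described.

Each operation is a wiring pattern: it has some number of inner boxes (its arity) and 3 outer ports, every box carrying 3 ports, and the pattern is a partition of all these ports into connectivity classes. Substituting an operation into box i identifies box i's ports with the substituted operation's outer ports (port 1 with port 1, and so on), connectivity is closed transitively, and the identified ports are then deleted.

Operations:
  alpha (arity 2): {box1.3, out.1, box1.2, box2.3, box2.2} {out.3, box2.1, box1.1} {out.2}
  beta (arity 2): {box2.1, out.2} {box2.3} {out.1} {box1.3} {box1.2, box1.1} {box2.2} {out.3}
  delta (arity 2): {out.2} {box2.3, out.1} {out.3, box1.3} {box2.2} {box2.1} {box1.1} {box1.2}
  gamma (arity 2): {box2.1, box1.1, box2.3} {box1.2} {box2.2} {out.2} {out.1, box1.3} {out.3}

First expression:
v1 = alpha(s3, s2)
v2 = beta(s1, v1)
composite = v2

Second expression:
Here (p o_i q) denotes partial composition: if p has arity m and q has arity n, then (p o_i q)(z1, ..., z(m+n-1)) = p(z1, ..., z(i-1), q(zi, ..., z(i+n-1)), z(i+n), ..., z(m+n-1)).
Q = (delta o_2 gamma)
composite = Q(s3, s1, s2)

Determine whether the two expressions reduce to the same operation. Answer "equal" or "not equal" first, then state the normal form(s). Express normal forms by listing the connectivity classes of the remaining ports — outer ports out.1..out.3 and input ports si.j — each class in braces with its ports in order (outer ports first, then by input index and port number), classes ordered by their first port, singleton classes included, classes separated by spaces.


not equal; the first gives {out.1} {out.2, s2.2, s2.3, s3.2, s3.3} {out.3} {s1.1, s1.2} {s1.3} {s2.1, s3.1} and the second {out.1} {out.2} {out.3, s3.3} {s1.1, s2.1, s2.3} {s1.2} {s1.3} {s2.2} {s3.1} {s3.2}

The first composite normalizes to {out.1} {out.2, s2.2, s2.3, s3.2, s3.3} {out.3} {s1.1, s1.2} {s1.3} {s2.1, s3.1}
The second composite normalizes to {out.1} {out.2} {out.3, s3.3} {s1.1, s2.1, s2.3} {s1.2} {s1.3} {s2.2} {s3.1} {s3.2}
Distinct normal forms: not equal.


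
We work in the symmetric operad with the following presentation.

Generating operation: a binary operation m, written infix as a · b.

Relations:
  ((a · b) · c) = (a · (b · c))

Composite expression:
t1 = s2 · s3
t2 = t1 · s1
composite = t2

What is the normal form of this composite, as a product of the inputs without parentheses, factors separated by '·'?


s2 · s3 · s1

The m-tree's shape is irrelevant; the s-reading-order decides.
(s2 · s3) unparenthesizes to s2 · s3
((s2 · s3) · s1) unparenthesizes to s2 · s3 · s1


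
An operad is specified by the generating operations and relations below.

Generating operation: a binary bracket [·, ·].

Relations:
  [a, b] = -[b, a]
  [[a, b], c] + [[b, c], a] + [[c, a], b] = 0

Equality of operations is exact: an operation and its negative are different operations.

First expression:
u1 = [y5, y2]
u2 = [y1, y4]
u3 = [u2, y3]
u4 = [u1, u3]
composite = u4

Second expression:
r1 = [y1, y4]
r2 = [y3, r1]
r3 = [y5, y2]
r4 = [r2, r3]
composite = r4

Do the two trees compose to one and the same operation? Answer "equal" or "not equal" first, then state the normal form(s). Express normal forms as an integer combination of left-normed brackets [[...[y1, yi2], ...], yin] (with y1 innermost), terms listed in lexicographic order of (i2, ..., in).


equal; the common form is [[[[y1, y4], y3], y2], y5] - [[[[y1, y4], y3], y5], y2]

Normal form of the first expression: [[[[y1, y4], y3], y2], y5] - [[[[y1, y4], y3], y5], y2]
Normal form of the second expression: [[[[y1, y4], y3], y2], y5] - [[[[y1, y4], y3], y5], y2]
Same normal form: equal.


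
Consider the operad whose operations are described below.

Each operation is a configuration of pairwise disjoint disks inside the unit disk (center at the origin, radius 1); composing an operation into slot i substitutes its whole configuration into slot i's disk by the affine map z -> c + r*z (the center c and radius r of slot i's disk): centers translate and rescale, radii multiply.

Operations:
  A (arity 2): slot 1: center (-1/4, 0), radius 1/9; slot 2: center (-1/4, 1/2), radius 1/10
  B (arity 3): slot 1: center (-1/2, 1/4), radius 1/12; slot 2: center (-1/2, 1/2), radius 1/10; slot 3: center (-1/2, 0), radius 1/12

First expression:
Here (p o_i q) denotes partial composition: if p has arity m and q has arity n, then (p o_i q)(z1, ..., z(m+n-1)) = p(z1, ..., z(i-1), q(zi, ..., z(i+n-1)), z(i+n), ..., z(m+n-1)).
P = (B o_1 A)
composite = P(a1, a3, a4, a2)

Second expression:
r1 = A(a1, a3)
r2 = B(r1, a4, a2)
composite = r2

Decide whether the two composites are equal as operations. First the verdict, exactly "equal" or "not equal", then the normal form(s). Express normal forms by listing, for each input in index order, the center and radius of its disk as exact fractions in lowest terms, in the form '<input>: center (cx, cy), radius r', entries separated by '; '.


equal; both compose to a1: center (-25/48, 1/4), radius 1/108; a2: center (-1/2, 0), radius 1/12; a3: center (-25/48, 7/24), radius 1/120; a4: center (-1/2, 1/2), radius 1/10


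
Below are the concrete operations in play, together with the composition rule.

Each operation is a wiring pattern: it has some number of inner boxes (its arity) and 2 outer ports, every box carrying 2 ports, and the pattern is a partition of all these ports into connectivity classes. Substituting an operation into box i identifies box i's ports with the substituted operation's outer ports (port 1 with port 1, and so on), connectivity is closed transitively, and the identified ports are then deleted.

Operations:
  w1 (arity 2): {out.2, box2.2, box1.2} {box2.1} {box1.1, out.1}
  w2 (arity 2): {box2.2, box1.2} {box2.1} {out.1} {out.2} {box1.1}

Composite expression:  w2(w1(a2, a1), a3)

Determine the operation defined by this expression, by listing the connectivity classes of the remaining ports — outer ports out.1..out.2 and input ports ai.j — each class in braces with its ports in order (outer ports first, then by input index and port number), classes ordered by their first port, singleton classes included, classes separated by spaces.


{out.1} {out.2} {a1.1} {a1.2, a2.2, a3.2} {a2.1} {a3.1}

Reachability decides: close wires over w2-identified ports.
through w1, on inputs (a2, a1): {out.1, a2.1} {out.2, a1.2, a2.2} {a1.1} (out.j = stage outer ports)
through w2, on inputs (a2, a1, a3): {out.1} {out.2} {a1.1} {a1.2, a2.2, a3.2} {a2.1} {a3.1} (out.j = stage outer ports)
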